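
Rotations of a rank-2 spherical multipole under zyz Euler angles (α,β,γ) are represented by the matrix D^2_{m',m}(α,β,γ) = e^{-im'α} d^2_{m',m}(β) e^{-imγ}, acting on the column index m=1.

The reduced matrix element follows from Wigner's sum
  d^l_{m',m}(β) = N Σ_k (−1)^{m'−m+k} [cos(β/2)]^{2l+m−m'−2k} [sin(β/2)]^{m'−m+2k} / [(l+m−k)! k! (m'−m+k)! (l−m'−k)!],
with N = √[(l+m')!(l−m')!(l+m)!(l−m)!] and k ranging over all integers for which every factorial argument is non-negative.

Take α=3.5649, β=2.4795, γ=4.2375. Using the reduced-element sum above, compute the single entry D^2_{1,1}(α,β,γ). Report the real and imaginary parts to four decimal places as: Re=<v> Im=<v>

First d^2_{1,1}(β=2.4795), then the phase factors e^{-i(1)α} and e^{-i(1)γ}:
c=cos(2.4795/2)=0.325033, s=sin(2.4795/2)=0.945703; N=√[6·1·6·1]=6.000000
Admissible k: 0..1 (factorial args all ≥0)
  k=0: (−1)^0·6.0000/(6)·0.3250^4·0.9457^0 = +0.011161
  k=1: (−1)^1·6.0000/(2)·0.3250^2·0.9457^2 = -0.283455
d^2_{1,1}(2.4795) = +0.011161 -0.283455 = -0.272294
D = (-0.911735+0.410778i)·(-0.272294)·(-0.457240+0.889343i) = -0.014039+0.271932i

Re=-0.0140 Im=0.2719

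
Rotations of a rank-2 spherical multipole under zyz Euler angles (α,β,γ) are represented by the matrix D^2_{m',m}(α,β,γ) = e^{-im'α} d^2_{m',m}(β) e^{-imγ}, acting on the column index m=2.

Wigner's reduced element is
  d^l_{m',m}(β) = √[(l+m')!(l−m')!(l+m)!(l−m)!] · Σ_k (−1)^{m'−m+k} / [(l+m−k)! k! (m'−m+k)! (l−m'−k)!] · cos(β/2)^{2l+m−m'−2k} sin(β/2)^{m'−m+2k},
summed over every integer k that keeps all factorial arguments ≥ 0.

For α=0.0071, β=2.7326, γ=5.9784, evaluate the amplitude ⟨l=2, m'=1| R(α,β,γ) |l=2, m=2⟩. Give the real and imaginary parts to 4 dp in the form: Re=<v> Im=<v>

Split into d^2_{1,2}(β=2.7326) × two z-phases.
c=cos(2.7326/2)=0.203074, s=sin(2.7326/2)=0.979163; N=√[6·1·24·1]=12.000000
k∈{1} keeps every argument non-negative
  k=1: (−1)^0·12.0000/(6)·0.2031^3·0.9792^1 = +0.016400
d^2_{1,2}(2.7326) = +0.016400
D = (+0.999975-0.007100i)·(+0.016400)·(+0.819894+0.572515i) = +0.013513+0.009294i

Re=0.0135 Im=0.0093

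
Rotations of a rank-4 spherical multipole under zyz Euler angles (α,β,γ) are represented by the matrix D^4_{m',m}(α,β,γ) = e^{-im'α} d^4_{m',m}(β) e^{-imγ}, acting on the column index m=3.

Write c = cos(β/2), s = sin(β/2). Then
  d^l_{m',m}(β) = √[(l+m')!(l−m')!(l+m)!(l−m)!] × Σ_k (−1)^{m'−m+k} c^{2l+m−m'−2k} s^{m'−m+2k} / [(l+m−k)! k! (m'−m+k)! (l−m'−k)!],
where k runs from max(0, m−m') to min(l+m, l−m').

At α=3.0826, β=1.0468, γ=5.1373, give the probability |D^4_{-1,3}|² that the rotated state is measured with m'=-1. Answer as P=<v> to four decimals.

Split into d^4_{-1,3}(β=1.0468) × two z-phases.
With c≡cos(β/2)=0.866125 and s≡sin(β/2)=0.499828, N=[6·120·5040·1]^{1/2}=1904.940944
k∈{4,5} keeps every argument non-negative
  k=4: (−1)^0·1904.9409/(144)·0.8661^4·0.4998^4 = +0.464646
  k=5: (−1)^1·1904.9409/(240)·0.8661^2·0.4998^6 = -0.092844
d^4_{-1,3}(1.0468) = +0.464646 -0.092844 = +0.371802
|D^4_{-1,3}|² = |d^4_{-1,3}(β)|² = (+0.371802)² = 0.138237 (the z-rotation phases have unit modulus)

P=0.1382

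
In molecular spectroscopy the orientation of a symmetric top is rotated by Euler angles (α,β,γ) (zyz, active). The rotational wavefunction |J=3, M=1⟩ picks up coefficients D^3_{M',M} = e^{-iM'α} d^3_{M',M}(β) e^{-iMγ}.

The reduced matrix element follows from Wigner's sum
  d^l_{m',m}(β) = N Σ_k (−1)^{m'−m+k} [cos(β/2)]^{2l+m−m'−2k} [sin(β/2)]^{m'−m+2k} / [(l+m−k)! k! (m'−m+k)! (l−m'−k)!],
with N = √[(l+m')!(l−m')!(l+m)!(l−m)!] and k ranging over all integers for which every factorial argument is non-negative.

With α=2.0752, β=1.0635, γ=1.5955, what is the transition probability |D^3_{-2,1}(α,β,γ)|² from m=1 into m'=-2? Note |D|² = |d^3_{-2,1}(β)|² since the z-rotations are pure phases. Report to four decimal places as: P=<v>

P=0.1906

D^3_{-2,1}(2.0752,1.0635,1.5955) = e^{-i·-2·2.0752}·d^3_{-2,1}(1.0635)·e^{-i·1·1.5955}. Compute d first:
With c≡cos(β/2)=0.861921 and s≡sin(β/2)=0.507042, N=[1·120·24·2]^{1/2}=75.894664
The bounds max(0,m−m')=3 and min(l+m,l−m')=4 give 2 terms
  k=3: (−1)^0·75.8947/(12)·0.8619^3·0.5070^3 = +0.527917
  k=4: (−1)^1·75.8947/(24)·0.8619^1·0.5070^5 = -0.091346
d^3_{-2,1}(1.0635) = +0.527917 -0.091346 = +0.436571
|D^3_{-2,1}|² = |d^3_{-2,1}(β)|² = (+0.436571)² = 0.190594 (the z-rotation phases have unit modulus)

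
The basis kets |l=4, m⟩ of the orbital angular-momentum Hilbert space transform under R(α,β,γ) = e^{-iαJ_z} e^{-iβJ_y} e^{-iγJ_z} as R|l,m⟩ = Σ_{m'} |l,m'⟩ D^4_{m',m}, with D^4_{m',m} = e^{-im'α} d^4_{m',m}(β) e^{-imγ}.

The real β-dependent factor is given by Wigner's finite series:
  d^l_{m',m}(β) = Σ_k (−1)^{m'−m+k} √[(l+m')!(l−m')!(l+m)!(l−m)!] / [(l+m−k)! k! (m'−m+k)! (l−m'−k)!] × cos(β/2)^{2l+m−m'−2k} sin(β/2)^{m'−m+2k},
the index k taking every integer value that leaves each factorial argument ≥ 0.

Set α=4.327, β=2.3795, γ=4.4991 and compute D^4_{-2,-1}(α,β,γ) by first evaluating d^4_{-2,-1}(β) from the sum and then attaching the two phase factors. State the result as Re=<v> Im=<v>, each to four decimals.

D^4_{-2,-1}(4.327,2.3795,4.4991) = e^{-i·-2·4.327}·d^4_{-2,-1}(2.3795)·e^{-i·-1·4.4991}. Compute d first:
With c≡cos(β/2)=0.371892 and s≡sin(β/2)=0.928276, N=[2·720·6·120]^{1/2}=1018.233765
Admissible k: 1..3 (factorial args all ≥0)
  k=1: (−1)^0·1018.2338/(240)·0.3719^7·0.9283^1 = +0.003875
  k=2: (−1)^1·1018.2338/(48)·0.3719^5·0.9283^3 = -0.120704
  k=3: (−1)^2·1018.2338/(72)·0.3719^3·0.9283^5 = +0.501362
d^4_{-2,-1}(2.3795) = +0.003875 -0.120704 +0.501362 = +0.384532
D = (-0.717369+0.696694i)·(+0.384532)·(-0.211675-0.977340i) = +0.320221+0.212893i

Re=0.3202 Im=0.2129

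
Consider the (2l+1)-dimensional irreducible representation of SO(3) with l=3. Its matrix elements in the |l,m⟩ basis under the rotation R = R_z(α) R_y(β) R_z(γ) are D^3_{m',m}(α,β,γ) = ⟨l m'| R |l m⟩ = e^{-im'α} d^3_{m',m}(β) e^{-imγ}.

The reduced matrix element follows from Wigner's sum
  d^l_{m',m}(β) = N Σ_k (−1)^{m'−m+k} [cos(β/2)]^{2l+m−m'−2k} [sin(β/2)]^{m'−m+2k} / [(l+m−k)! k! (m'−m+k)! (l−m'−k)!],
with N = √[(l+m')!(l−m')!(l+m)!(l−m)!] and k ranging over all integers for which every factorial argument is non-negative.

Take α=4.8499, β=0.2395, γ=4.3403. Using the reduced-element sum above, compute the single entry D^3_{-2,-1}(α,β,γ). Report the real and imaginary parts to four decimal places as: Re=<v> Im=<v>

Re=0.0343 Im=0.3522

D^3_{-2,-1}(4.8499,0.2395,4.3403) = e^{-i·-2·4.8499}·d^3_{-2,-1}(0.2395)·e^{-i·-1·4.3403}. Compute d first:
With c≡cos(β/2)=0.992839 and s≡sin(β/2)=0.119464, N=[1·120·2·24]^{1/2}=75.894664
k: max(0,(-1)−(-2))=1 … min(3+(-1),3−(-2))=2
  k=1: (−1)^0·75.8947/(24)·0.9928^5·0.1195^1 = +0.364443
  k=2: (−1)^1·75.8947/(12)·0.9928^3·0.1195^3 = -0.010553
d^3_{-2,-1}(0.2395) = +0.364443 -0.010553 = +0.353890
Phases: e^{-i·(-2)·4.8499}=-0.962419-0.271568i, e^{-i·(-1)·4.3403}=-0.363562-0.931570i ⇒ D=+0.034297+0.352225i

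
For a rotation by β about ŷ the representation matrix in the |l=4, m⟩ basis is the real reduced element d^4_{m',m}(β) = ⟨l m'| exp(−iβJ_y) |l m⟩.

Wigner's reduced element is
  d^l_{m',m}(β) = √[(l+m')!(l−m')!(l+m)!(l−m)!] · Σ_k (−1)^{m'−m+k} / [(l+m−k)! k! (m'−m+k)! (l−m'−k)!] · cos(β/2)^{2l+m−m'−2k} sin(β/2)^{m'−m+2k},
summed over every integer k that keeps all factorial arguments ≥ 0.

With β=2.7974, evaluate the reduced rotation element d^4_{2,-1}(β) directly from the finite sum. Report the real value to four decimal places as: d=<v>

d=-0.5578

d^4_{2,-1}(β=2.7974) via Wigner's sum:
With c≡cos(β/2)=0.171248 and s≡sin(β/2)=0.985228, N=[720·2·6·120]^{1/2}=1018.233765
Admissible k: 0..2 (factorial args all ≥0)
  k=0: (−1)^3·1018.2338/(72)·0.1712^5·0.9852^3 = -0.001992
  k=1: (−1)^4·1018.2338/(48)·0.1712^3·0.9852^5 = +0.098893
  k=2: (−1)^5·1018.2338/(240)·0.1712^1·0.9852^7 = -0.654665
d^4_{2,-1}(2.7974) = -0.001992 +0.098893 -0.654665 = -0.557763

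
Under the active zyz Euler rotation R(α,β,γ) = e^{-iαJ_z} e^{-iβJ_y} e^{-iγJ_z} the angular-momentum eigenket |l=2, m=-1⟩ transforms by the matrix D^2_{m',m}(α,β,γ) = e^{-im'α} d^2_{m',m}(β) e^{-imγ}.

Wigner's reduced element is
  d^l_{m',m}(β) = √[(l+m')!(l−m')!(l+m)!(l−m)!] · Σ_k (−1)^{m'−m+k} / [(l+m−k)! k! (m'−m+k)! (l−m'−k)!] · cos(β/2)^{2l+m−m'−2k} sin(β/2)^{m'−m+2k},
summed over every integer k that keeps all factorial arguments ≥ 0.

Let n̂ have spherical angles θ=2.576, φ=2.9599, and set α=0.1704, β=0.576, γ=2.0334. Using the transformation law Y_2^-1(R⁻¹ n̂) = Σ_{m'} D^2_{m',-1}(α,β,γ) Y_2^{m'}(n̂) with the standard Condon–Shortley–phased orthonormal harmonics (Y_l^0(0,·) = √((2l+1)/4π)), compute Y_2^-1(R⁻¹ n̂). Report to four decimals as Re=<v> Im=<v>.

Re=-0.1126 Im=-0.0884

Need the full column D^2_{m',-1} for m'=−2..2 at α=0.1704, β=0.576, γ=2.0334.
cos(β/2)=0.958814, sin(β/2)=0.284035
d^2_{-2,-1}: single k=1 term ⇒ +0.500732;  D = -0.360388+0.347638i
d^2_{-1,-1}: k∈[0..1] ⇒ +0.845157 -0.222502 = +0.622655;  D = -0.368343+0.502018i
d^2_{0,-1}: k∈[0..1] ⇒ -0.613268 +0.053818 = -0.559451;  D = +0.249671-0.500649i
d^2_{1,-1}: k∈[0..1] ⇒ +0.222502 -0.006509 = +0.215993;  D = -0.062220+0.206838i
d^2_{2,-1}: single k=0 term ⇒ -0.043942;  D = +0.005339-0.043617i
Y_2^{m'}(θ=2.576,φ=2.9599) and Σ D·Y over m':
  (-0.3604+0.3476i)·(+0.1037+0.0394i)  (-0.3683+0.5020i)·(+0.3438+0.0632i)  (+0.2497-0.5006i)·(+0.3590+0.0000i)  (-0.0622+0.2068i)·(-0.3438+0.0632i)  (+0.0053-0.0436i)·(+0.1037-0.0394i)
Y_2^-1(R⁻¹ n̂) = -0.112619-0.088361i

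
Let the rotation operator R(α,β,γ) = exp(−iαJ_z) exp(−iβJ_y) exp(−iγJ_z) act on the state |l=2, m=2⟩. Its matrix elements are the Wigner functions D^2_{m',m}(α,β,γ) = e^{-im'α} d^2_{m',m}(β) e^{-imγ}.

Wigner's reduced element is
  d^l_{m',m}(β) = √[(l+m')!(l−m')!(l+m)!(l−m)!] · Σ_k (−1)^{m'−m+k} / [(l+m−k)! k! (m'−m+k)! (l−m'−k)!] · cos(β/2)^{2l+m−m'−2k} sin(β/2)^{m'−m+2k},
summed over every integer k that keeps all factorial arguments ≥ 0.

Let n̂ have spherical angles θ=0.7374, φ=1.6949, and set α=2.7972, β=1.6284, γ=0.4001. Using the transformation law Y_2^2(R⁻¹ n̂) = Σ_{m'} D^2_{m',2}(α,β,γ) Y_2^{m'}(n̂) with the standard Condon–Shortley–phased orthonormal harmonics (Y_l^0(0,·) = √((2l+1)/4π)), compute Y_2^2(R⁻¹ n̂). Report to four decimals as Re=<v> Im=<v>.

Re=0.3087 Im=0.1854

Need the full column D^2_{m',2} for m'=−2..2 at α=2.7972, β=1.6284, γ=0.4001.
cos(β/2)=0.686450, sin(β/2)=0.727177
d^2_{-2,2}: single k=4 term ⇒ +0.279615;  D = +0.022850-0.278679i
d^2_{-1,2}: single k=3 term ⇒ +0.527909;  D = -0.218247+0.480683i
d^2_{0,2}: single k=2 term ⇒ +0.610343;  D = +0.425142-0.437918i
d^2_{1,2}: single k=1 term ⇒ +0.470433;  D = -0.422404+0.207078i
d^2_{2,2}: single k=0 term ⇒ +0.222043;  D = +0.220666-0.024688i
Y_2^{m'}(θ=0.7374,φ=1.6949) and Σ D·Y over m':
  (+0.0229-0.2787i)·(-0.1693+0.0429i)  (-0.2182+0.4807i)·(-0.0476-0.3815i)  (+0.4251-0.4379i)·(+0.2030+0.0000i)  (-0.4224+0.2071i)·(+0.0476-0.3815i)  (+0.2207-0.0247i)·(-0.1693-0.0429i)
Y_2^2(R⁻¹ n̂) = +0.308687+0.185361i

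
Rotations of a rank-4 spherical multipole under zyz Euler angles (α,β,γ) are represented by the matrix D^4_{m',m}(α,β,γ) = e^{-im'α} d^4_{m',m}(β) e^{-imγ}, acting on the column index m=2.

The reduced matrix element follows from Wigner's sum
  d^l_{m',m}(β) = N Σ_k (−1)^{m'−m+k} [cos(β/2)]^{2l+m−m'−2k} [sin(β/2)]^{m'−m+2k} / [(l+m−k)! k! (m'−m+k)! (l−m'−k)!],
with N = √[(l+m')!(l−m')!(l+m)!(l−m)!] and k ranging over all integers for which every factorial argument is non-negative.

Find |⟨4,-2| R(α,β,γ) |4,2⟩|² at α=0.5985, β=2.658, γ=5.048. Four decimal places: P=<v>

First d^4_{-2,2}(β=2.658), then the phase factors e^{-i(-2)α} and e^{-i(2)γ}:
With c≡cos(β/2)=0.239447 and s≡sin(β/2)=0.970909, N=[2·720·720·2]^{1/2}=1440.000000
Admissible k: 4..6 (factorial args all ≥0)
  k=4: (−1)^0·1440.0000/(96)·0.2394^4·0.9709^4 = +0.043817
  k=5: (−1)^1·1440.0000/(120)·0.2394^2·0.9709^6 = -0.576332
  k=6: (−1)^2·1440.0000/(1440)·0.2394^0·0.9709^8 = +0.789641
d^4_{-2,2}(2.658) = +0.043817 -0.576332 +0.789641 = +0.257126
|D^4_{-2,2}|² = |d^4_{-2,2}(β)|² = (+0.257126)² = 0.066114 (the z-rotation phases have unit modulus)

P=0.0661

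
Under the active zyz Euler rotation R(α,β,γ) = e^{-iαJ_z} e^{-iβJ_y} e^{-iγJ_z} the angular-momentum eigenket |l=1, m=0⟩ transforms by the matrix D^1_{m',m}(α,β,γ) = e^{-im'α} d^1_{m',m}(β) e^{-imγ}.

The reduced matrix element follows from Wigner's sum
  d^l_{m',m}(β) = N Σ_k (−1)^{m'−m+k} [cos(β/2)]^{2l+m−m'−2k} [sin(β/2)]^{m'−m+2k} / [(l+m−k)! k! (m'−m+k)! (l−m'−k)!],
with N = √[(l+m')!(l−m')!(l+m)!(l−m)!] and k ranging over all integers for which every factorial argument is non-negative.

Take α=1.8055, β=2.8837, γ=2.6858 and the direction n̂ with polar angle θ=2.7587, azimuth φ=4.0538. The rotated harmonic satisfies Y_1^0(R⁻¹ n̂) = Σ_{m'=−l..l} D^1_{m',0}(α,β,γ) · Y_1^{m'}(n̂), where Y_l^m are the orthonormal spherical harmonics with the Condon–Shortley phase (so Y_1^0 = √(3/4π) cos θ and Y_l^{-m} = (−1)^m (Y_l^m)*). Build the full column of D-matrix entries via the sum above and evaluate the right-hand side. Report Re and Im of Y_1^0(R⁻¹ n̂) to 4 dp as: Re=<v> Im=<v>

Re=0.4090 Im=0.0000

Need the full column D^1_{m',0} for m'=−1..1 at α=1.8055, β=2.8837, γ=2.6858.
cos(β/2)=0.128589, sin(β/2)=0.991698
d^1_{-1,0}: single k=1 term ⇒ +0.180343;  D = -0.041940+0.175399i
d^1_{0,0}: k∈[0..1] ⇒ +0.016535 -0.983465 = -0.966930;  D = -0.966930+0.000000i
d^1_{1,0}: single k=0 term ⇒ -0.180343;  D = +0.041940+0.175399i
Y_1^{m'}(θ=2.7587,φ=4.0538) and Σ D·Y over m':
  (-0.0419+0.1754i)·(-0.0790+0.1021i)  (-0.9669+0.0000i)·(-0.4532+0.0000i)  (+0.0419+0.1754i)·(+0.0790+0.1021i)
Y_1^0(R⁻¹ n̂) = +0.409049+0.000000i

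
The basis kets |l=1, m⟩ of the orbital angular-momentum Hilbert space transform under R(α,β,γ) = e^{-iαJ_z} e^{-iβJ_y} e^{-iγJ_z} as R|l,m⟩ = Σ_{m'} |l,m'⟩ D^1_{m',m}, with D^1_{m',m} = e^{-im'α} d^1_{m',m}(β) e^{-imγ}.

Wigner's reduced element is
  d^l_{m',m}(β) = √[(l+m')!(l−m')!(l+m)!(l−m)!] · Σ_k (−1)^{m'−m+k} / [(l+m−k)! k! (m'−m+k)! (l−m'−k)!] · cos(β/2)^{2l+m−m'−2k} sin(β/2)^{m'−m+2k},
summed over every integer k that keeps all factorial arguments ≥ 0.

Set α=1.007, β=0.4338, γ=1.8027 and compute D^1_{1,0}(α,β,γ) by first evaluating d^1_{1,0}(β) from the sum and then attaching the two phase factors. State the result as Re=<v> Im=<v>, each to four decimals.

D^1_{1,0}(1.007,0.4338,1.8027) = e^{-i·1·1.007}·d^1_{1,0}(0.4338)·e^{-i·0·1.8027}. Compute d first:
c=cos(0.4338/2)=0.976569, s=sin(0.4338/2)=0.215203; N=√[2·1·1·1]=1.414214
The bounds max(0,m−m')=0 and min(l+m,l−m')=0 give 1 term
  k=0: (−1)^1·1.4142/(1)·0.9766^1·0.2152^1 = -0.297212
d^1_{1,0}(0.4338) = -0.297212
Phases: e^{-i·(1)·1.007}=+0.534399-0.845232i, e^{-i·(0)·1.8027}=+1.000000+0.000000i ⇒ D=-0.158830+0.251214i

Re=-0.1588 Im=0.2512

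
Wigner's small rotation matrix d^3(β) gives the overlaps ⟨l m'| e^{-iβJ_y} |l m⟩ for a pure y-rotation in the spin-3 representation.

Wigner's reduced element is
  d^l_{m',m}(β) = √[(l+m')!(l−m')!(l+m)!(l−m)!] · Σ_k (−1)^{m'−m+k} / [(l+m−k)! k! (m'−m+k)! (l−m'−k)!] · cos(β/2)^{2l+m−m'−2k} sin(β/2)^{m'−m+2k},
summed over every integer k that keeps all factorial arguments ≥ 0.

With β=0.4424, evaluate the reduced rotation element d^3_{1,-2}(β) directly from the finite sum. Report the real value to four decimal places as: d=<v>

d=-0.0605

d^3_{1,-2}(β=0.4424) via Wigner's sum:
With c≡cos(β/2)=0.975635 and s≡sin(β/2)=0.219401, N=[24·2·1·120]^{1/2}=75.894664
The bounds max(0,m−m')=0 and min(l+m,l−m')=1 give 2 terms
  k=0: (−1)^3·75.8947/(12)·0.9756^3·0.2194^3 = -0.062030
  k=1: (−1)^4·75.8947/(24)·0.9756^1·0.2194^5 = +0.001568
d^3_{1,-2}(0.4424) = -0.062030 +0.001568 = -0.060462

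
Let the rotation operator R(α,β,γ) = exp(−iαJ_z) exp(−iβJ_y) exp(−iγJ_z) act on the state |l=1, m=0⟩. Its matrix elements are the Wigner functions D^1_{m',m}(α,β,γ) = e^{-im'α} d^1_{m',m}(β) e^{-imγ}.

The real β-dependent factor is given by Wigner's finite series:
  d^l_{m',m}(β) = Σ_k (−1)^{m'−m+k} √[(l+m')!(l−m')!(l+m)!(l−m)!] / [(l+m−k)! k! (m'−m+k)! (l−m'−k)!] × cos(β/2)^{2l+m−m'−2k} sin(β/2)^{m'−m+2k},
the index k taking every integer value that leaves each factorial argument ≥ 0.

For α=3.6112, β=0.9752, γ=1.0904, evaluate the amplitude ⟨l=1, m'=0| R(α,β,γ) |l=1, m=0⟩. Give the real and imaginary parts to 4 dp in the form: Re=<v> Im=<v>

First d^1_{0,0}(β=0.9752), then the phase factors e^{-i(0)α} and e^{-i(0)γ}:
c=cos(0.9752/2)=0.883460, s=sin(0.9752/2)=0.468507; N=√[1·1·1·1]=1.000000
k∈{0,1} keeps every argument non-negative
  k=0: (−1)^0·1.0000/(1)·0.8835^2·0.4685^0 = +0.780501
  k=1: (−1)^1·1.0000/(1)·0.8835^0·0.4685^2 = -0.219499
d^1_{0,0}(0.9752) = +0.780501 -0.219499 = +0.561003
Attach z-rotation phases: D = e^{-i(0)(3.6112)}·(+0.561003)·e^{-i(0)(1.0904)} = +0.561003+0.000000i

Re=0.5610 Im=0.0000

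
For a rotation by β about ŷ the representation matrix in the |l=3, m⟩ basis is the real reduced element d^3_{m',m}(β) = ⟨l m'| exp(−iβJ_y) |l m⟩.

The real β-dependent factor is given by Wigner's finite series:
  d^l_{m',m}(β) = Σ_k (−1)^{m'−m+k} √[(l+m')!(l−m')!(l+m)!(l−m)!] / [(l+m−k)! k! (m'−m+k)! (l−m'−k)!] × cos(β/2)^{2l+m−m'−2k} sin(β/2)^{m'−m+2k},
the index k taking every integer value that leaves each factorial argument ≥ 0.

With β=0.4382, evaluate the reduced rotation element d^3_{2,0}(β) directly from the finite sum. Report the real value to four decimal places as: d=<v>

d=0.2232

d^3_{2,0}(β=0.4382) via Wigner's sum:
Half-angle: c=0.976093, s=0.217351. N=√(120·1·6·6)=65.726707
The bounds max(0,m−m')=0 and min(l+m,l−m')=1 give 2 terms
  k=0: (−1)^2·65.7267/(12)·0.9761^4·0.2174^2 = +0.234882
  k=1: (−1)^3·65.7267/(12)·0.9761^2·0.2174^4 = -0.011646
d^3_{2,0}(0.4382) = +0.234882 -0.011646 = +0.223236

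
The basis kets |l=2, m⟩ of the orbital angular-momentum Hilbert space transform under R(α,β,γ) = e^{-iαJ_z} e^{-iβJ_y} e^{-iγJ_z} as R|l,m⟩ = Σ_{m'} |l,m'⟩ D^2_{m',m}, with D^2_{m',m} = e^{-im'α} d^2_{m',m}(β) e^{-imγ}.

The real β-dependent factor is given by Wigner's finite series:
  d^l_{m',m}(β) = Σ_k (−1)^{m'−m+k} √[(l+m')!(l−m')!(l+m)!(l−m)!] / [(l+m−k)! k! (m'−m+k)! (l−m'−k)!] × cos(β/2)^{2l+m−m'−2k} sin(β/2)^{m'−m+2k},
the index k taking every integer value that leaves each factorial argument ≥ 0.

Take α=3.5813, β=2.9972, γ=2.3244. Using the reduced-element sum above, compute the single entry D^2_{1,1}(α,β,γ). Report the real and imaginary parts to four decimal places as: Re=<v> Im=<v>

First d^2_{1,1}(β=2.9972), then the phase factors e^{-i(1)α} and e^{-i(1)γ}:
c=cos(2.9972/2)=0.072134, s=sin(2.9972/2)=0.997395; N=√[6·1·6·1]=6.000000
k∈{0,1} keeps every argument non-negative
  k=0: (−1)^0·6.0000/(6)·0.0721^4·0.9974^0 = +0.000027
  k=1: (−1)^1·6.0000/(2)·0.0721^2·0.9974^2 = -0.015529
d^2_{1,1}(2.9972) = +0.000027 -0.015529 = -0.015501
D = (-0.904876+0.425675i)·(-0.015501)·(-0.684271-0.729228i) = -0.014410-0.005714i

Re=-0.0144 Im=-0.0057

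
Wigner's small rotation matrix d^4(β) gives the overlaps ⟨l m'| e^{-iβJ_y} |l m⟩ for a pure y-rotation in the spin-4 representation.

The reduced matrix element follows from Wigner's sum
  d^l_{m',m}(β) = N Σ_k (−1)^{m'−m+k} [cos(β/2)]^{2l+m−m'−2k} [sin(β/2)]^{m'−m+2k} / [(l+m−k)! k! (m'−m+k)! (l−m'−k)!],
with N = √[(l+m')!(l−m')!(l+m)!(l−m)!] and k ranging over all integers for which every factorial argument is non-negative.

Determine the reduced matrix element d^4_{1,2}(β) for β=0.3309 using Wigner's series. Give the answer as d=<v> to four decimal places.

d^4_{1,2}(β=0.3309) via Wigner's sum:
Half-angle: c=0.986344, s=0.164696. N=√(120·6·720·2)=1018.233765
k: max(0,(2)−(1))=1 … min(4+(2),4−(1))=3
  k=1: (−1)^0·1018.2338/(240)·0.9863^7·0.1647^1 = +0.634629
  k=2: (−1)^1·1018.2338/(48)·0.9863^5·0.1647^3 = -0.088471
  k=3: (−1)^2·1018.2338/(72)·0.9863^3·0.1647^5 = +0.001644
d^4_{1,2}(0.3309) = +0.634629 -0.088471 +0.001644 = +0.547802

d=0.5478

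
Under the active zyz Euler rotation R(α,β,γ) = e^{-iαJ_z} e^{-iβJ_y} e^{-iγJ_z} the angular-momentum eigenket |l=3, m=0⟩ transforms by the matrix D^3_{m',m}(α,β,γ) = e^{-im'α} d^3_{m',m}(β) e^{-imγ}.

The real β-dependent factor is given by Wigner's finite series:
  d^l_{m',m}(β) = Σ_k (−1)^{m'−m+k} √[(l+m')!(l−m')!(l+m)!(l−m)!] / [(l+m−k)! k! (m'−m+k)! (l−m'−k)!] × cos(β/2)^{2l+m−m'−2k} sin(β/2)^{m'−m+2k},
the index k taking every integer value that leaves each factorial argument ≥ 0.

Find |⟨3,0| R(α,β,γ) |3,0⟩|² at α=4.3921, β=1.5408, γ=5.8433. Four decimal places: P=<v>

P=0.0020

First d^3_{0,0}(β=1.5408), then the phase factors e^{-i(0)α} and e^{-i(0)γ}:
c=cos(1.5408/2)=0.717632, s=sin(1.5408/2)=0.696422; N=√[6·6·6·6]=36.000000
k∈{0,1,2,3} keeps every argument non-negative
  k=0: (−1)^0·36.0000/(36)·0.7176^6·0.6964^0 = +0.136588
  k=1: (−1)^1·36.0000/(4)·0.7176^4·0.6964^2 = -1.157699
  k=2: (−1)^2·36.0000/(4)·0.7176^2·0.6964^4 = +1.090278
  k=3: (−1)^3·36.0000/(36)·0.7176^0·0.6964^6 = -0.114087
d^3_{0,0}(1.5408) = +0.136588 -1.157699 +1.090278 -0.114087 = -0.044920
|D^3_{0,0}|² = |d^3_{0,0}(β)|² = (-0.044920)² = 0.002018 (the z-rotation phases have unit modulus)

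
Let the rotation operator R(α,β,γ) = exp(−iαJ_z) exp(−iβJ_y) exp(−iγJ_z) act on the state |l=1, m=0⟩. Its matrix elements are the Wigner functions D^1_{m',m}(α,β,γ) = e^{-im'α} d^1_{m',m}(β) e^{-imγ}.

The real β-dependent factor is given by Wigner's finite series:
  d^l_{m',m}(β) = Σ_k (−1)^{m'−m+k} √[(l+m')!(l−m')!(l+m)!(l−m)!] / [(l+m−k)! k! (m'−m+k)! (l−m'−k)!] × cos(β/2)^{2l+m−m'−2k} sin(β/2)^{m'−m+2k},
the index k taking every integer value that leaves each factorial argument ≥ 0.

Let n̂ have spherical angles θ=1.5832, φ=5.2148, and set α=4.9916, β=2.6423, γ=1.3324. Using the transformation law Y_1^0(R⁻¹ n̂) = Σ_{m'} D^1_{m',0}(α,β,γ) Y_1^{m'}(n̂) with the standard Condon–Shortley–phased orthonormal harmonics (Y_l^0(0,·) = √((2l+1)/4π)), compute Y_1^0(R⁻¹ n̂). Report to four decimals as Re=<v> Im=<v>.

Need the full column D^1_{m',0} for m'=−1..1 at α=4.9916, β=2.6423, γ=1.3324.
cos(β/2)=0.247061, sin(β/2)=0.969000
d^1_{-1,0}: single k=1 term ⇒ +0.338566;  D = +0.093308-0.325454i
d^1_{0,0}: k∈[0..1] ⇒ +0.061039 -0.938961 = -0.877921;  D = -0.877921+0.000000i
d^1_{1,0}: single k=0 term ⇒ -0.338566;  D = -0.093308-0.325454i
Y_1^{m'}(θ=1.5832,φ=5.2148) and Σ D·Y over m':
  (+0.0933-0.3255i)·(+0.1664+0.3028i)  (-0.8779+0.0000i)·(-0.0061+0.0000i)  (-0.0933-0.3255i)·(-0.1664+0.3028i)
Y_1^0(R⁻¹ n̂) = +0.233445+0.000000i

Re=0.2334 Im=0.0000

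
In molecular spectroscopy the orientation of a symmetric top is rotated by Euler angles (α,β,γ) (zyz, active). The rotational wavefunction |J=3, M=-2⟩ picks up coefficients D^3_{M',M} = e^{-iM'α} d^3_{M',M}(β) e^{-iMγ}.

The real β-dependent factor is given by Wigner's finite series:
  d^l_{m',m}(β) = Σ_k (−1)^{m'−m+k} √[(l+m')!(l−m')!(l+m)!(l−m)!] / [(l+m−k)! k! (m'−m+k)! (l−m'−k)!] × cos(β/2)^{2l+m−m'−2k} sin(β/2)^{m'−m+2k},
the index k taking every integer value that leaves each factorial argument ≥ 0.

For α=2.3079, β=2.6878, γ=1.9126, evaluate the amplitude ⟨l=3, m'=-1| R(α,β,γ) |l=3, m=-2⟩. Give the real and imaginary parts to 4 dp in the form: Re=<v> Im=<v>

Re=0.0641 Im=-0.0097

D^3_{-1,-2}(2.3079,2.6878,1.9126) = e^{-i·-1·2.3079}·d^3_{-1,-2}(2.6878)·e^{-i·-2·1.9126}. Compute d first:
c=cos(2.6878/2)=0.224954, s=sin(2.6878/2)=0.974369; N=√[2·24·1·120]=75.894664
The bounds max(0,m−m')=0 and min(l+m,l−m')=1 give 2 terms
  k=0: (−1)^1·75.8947/(24)·0.2250^5·0.9744^1 = -0.001775
  k=1: (−1)^2·75.8947/(12)·0.2250^3·0.9744^3 = +0.066602
d^3_{-1,-2}(2.6878) = -0.001775 +0.066602 = +0.064827
D = (-0.672146+0.740418i)·(+0.064827)·(-0.775299-0.631594i) = +0.064098-0.009693i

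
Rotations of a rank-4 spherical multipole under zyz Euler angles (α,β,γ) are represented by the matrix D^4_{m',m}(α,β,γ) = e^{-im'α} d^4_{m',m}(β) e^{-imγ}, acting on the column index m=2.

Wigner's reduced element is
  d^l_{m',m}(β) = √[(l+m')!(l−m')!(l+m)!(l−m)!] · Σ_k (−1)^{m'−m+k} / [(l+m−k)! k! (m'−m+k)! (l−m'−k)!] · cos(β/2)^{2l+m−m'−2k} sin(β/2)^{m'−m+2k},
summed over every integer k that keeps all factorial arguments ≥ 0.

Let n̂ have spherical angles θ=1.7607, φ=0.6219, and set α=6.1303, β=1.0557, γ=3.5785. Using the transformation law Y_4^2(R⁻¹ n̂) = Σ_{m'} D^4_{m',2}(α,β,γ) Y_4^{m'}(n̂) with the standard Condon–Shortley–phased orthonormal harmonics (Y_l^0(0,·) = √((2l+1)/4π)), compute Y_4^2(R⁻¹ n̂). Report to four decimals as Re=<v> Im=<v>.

Re=0.1176 Im=0.1794

Need the full column D^4_{m',2} for m'=−4..4 at α=6.1303, β=1.0557, γ=3.5785.
cos(β/2)=0.863892, sin(β/2)=0.503677
d^4_{-4,2}: single k=6 term ⇒ +0.064478;  D = +0.005502-0.064243i
d^4_{-3,2}: k∈[5..6] ⇒ +0.234598 -0.026582 = +0.208016;  D = +0.049108-0.202137i
d^4_{-2,2}: k∈[4..6] ⇒ +0.537697 -0.146222 +0.004142 = +0.395617;  D = +0.150852-0.365728i
d^4_{-1,2}: k∈[3..5] ⇒ +0.869499 -0.443349 +0.030141 = +0.456291;  D = +0.236197-0.390400i
d^4_{0,2}: k∈[2..4] ⇒ +1.000420 -0.906853 +0.115599 = +0.209166;  D = +0.134265-0.160385i
d^4_{1,2}: k∈[1..3] ⇒ +0.767370 -1.304248 +0.295566 = -0.241312;  D = -0.181272+0.159286i
d^4_{2,2}: k∈[0..2] ⇒ +0.310224 -1.265442 +0.537697 = -0.417521;  D = -0.351951+0.224620i
d^4_{3,2}: k∈[0..1] ⇒ -0.676756 +0.690143 = +0.013387;  D = +0.012250-0.005399i
d^4_{4,2}: single k=0 term ⇒ +0.558008;  D = +0.538925-0.144679i
Y_4^{m'}(θ=1.7607,φ=0.6219) and Σ D·Y over m':
  (+0.0055-0.0642i)·(-0.3266-0.2504i)  (+0.0491-0.2021i)·(+0.0650+0.2141i)  (+0.1509-0.3657i)·(-0.0778+0.2293i)  (+0.2362-0.3904i)·(+0.1961-0.1405i)  (+0.1343-0.1604i)·(+0.2090+0.0000i)  (-0.1813+0.1593i)·(-0.1961-0.1405i)  (-0.3520+0.2246i)·(-0.0778-0.2293i)  (+0.0122-0.0054i)·(-0.0650+0.2141i)  (+0.5389-0.1447i)·(-0.3266+0.2504i)
Y_4^2(R⁻¹ n̂) = +0.117577+0.179407i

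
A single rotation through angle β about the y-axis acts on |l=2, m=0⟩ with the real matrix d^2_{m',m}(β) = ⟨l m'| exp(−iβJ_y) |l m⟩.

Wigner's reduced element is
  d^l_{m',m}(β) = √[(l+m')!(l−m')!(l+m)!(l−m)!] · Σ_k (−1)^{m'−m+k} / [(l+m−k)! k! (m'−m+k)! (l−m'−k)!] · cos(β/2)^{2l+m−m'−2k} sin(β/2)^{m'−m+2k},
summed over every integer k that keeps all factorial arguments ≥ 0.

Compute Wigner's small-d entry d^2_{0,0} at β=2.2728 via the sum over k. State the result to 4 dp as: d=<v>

d^2_{0,0}(β=2.2728) via Wigner's sum:
c=cos(2.2728/2)=0.420863, s=sin(2.2728/2)=0.907124; N=√[2·2·2·2]=4.000000
k: max(0,(0)−(0))=0 … min(2+(0),2−(0))=2
  k=0: (−1)^0·4.0000/(4)·0.4209^4·0.9071^0 = +0.031373
  k=1: (−1)^1·4.0000/(1)·0.4209^2·0.9071^2 = -0.583008
  k=2: (−1)^2·4.0000/(4)·0.4209^0·0.9071^4 = +0.677122
d^2_{0,0}(2.2728) = +0.031373 -0.583008 +0.677122 = +0.125487

d=0.1255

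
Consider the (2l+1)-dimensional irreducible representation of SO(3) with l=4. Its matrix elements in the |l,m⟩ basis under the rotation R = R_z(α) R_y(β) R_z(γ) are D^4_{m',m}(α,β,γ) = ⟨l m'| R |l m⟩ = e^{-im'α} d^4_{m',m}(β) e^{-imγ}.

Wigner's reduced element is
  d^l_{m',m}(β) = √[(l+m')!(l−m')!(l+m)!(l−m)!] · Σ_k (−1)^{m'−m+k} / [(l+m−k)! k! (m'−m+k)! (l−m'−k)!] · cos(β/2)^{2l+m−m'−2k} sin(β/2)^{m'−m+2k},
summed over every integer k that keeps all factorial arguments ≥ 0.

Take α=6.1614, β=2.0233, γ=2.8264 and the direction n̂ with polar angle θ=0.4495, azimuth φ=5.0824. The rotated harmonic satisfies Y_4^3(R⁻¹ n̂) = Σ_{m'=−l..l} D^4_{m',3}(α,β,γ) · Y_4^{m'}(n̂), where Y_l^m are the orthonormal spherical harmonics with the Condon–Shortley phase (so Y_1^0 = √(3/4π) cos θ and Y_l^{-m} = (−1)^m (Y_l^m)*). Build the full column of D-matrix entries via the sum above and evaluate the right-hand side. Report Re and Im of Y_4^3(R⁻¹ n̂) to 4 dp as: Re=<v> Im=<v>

Re=-0.1347 Im=0.2046

Need the full column D^4_{m',3} for m'=−4..4 at α=6.1614, β=2.0233, γ=2.8264.
cos(β/2)=0.530463, sin(β/2)=0.847708
d^4_{-4,3}: single k=7 term ⇒ +0.471981;  D = -0.423247-0.208874i
d^4_{-3,3}: k∈[6..7] ⇒ +0.730948 -0.266668 = +0.464279;  D = -0.388296-0.254522i
d^4_{-2,3}: k∈[5..6] ⇒ +0.733469 -0.624373 = +0.109097;  D = -0.083301-0.070449i
d^4_{-1,3}: k∈[4..5] ⇒ +0.540909 -0.828817 = -0.287908;  D = +0.195617+0.211246i
d^4_{0,3}: k∈[3..4] ⇒ +0.302745 -0.773145 = -0.470399;  D = +0.275313+0.381416i
d^4_{1,3}: k∈[2..3] ⇒ +0.127084 -0.540909 = -0.413825;  D = +0.199644+0.362482i
d^4_{2,3}: k∈[1..2] ⇒ +0.037488 -0.287210 = -0.249721;  D = +0.093009+0.231754i
d^4_{3,3}: k∈[0..1] ⇒ +0.006270 -0.112078 = -0.105808;  D = +0.027187+0.102256i
d^4_{4,3}: single k=0 term ⇒ -0.028338;  D = +0.003900+0.028069i
Y_4^{m'}(θ=0.4495,φ=5.0824) and Σ D·Y over m':
  (-0.4232-0.2089i)·(+0.0014-0.0157i)  (-0.3883-0.2545i)·(-0.0828-0.0411i)  (-0.0833-0.0704i)·(-0.2182+0.1992i)  (+0.1956+0.2112i)·(+0.1793+0.4623i)  (+0.2753+0.3814i)·(+0.1794+0.0000i)  (+0.1996+0.3625i)·(-0.1793+0.4623i)  (+0.0930+0.2318i)·(-0.2182-0.1992i)  (+0.0272+0.1023i)·(+0.0828-0.0411i)  (+0.0039+0.0281i)·(+0.0014+0.0157i)
Y_4^3(R⁻¹ n̂) = -0.134662+0.204560i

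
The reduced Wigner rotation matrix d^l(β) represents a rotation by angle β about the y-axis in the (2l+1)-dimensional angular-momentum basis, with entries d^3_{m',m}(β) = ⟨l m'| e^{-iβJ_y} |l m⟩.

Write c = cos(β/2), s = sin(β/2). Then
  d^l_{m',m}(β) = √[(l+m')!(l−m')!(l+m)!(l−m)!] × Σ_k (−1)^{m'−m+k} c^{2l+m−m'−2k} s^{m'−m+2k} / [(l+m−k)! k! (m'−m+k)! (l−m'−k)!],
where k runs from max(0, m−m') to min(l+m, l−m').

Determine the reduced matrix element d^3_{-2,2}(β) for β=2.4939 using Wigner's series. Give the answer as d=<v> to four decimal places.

d=-0.3170

d^3_{-2,2}(β=2.4939) via Wigner's sum:
With c≡cos(β/2)=0.318215 and s≡sin(β/2)=0.948018, N=[1·120·120·1]^{1/2}=120.000000
k: max(0,(2)−(-2))=4 … min(3+(2),3−(-2))=5
  k=4: (−1)^0·120.0000/(24)·0.3182^2·0.9480^4 = +0.408959
  k=5: (−1)^1·120.0000/(120)·0.3182^0·0.9480^6 = -0.725940
d^3_{-2,2}(2.4939) = +0.408959 -0.725940 = -0.316982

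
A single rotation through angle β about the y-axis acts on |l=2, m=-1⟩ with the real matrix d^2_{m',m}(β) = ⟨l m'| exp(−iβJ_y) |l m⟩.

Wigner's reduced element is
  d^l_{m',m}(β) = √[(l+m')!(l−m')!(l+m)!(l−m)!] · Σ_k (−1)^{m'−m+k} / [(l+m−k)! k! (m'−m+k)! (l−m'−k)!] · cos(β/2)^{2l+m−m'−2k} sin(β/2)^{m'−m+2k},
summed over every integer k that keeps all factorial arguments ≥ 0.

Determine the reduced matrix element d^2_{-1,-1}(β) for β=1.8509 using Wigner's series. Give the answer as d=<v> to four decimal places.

d^2_{-1,-1}(β=1.8509) via Wigner's sum:
c=cos(1.8509/2)=0.601475, s=sin(1.8509/2)=0.798892; N=√[1·6·1·6]=6.000000
k: max(0,(-1)−(-1))=0 … min(2+(-1),2−(-1))=1
  k=0: (−1)^0·6.0000/(6)·0.6015^4·0.7989^0 = +0.130879
  k=1: (−1)^1·6.0000/(2)·0.6015^2·0.7989^2 = -0.692679
d^2_{-1,-1}(1.8509) = +0.130879 -0.692679 = -0.561800

d=-0.5618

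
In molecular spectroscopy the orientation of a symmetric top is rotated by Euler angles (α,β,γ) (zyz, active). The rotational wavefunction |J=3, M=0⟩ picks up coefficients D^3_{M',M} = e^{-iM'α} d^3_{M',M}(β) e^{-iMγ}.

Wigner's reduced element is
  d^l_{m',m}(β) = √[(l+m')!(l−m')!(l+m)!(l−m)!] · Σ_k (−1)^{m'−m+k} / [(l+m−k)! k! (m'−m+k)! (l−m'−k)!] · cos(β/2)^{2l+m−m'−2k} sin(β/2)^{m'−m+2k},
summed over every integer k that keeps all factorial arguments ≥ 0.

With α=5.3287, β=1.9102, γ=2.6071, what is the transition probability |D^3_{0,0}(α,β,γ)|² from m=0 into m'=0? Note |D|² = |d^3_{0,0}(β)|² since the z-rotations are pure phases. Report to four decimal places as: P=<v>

D^3_{0,0}(5.3287,1.9102,2.6071) = e^{-i·0·5.3287}·d^3_{0,0}(1.9102)·e^{-i·0·2.6071}. Compute d first:
Half-angle: c=0.577527, s=0.816371. N=√(6·6·6·6)=36.000000
The bounds max(0,m−m')=0 and min(l+m,l−m')=3 give 4 terms
  k=0: (−1)^0·36.0000/(36)·0.5775^6·0.8164^0 = +0.037105
  k=1: (−1)^1·36.0000/(4)·0.5775^4·0.8164^2 = -0.667279
  k=2: (−1)^2·36.0000/(4)·0.5775^2·0.8164^4 = +1.333333
  k=3: (−1)^3·36.0000/(36)·0.5775^0·0.8164^6 = -0.296024
d^3_{0,0}(1.9102) = +0.037105 -0.667279 +1.333333 -0.296024 = +0.407135
|D^3_{0,0}|² = |d^3_{0,0}(β)|² = (+0.407135)² = 0.165759 (the z-rotation phases have unit modulus)

P=0.1658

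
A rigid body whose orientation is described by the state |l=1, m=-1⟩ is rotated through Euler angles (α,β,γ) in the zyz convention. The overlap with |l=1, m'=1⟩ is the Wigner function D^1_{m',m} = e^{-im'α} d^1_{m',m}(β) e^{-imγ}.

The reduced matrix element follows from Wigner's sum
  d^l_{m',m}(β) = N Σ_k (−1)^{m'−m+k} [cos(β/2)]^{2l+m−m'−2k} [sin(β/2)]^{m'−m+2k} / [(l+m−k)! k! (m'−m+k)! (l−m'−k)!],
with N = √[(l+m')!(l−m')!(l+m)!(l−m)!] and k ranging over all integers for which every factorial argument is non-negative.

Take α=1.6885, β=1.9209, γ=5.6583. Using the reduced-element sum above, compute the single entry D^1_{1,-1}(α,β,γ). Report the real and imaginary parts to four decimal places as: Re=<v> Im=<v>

D^1_{1,-1}(1.6885,1.9209,5.6583) = e^{-i·1·1.6885}·d^1_{1,-1}(1.9209)·e^{-i·-1·5.6583}. Compute d first:
With c≡cos(β/2)=0.573151 and s≡sin(β/2)=0.819450, N=[2·1·1·2]^{1/2}=2.000000
Admissible k: 0..0 (factorial args all ≥0)
  k=0: (−1)^2·2.0000/(2)·0.5732^0·0.8194^2 = +0.671498
d^1_{1,-1}(1.9209) = +0.671498
Phases: e^{-i·(1)·1.6885}=-0.117432-0.993081i, e^{-i·(-1)·5.6583}=+0.811030-0.585004i ⇒ D=-0.454065-0.494706i

Re=-0.4541 Im=-0.4947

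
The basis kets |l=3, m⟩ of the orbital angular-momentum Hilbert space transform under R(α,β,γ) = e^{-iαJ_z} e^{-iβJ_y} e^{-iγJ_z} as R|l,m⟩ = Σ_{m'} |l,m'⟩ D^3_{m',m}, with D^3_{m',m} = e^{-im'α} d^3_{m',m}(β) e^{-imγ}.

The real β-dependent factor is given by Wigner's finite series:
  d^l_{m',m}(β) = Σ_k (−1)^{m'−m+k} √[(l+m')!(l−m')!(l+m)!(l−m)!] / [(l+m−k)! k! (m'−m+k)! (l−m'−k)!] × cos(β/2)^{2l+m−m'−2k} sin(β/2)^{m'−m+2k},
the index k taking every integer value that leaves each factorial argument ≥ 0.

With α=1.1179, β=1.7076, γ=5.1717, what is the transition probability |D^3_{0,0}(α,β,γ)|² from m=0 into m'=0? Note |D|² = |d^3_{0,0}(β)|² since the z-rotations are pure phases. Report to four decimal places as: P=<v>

Split into d^3_{0,0}(β=1.7076) × two z-phases.
Half-angle: c=0.657124, s=0.753783. N=√(6·6·6·6)=36.000000
k∈{0,1,2,3} keeps every argument non-negative
  k=0: (−1)^0·36.0000/(36)·0.6571^6·0.7538^0 = +0.080516
  k=1: (−1)^1·36.0000/(4)·0.6571^4·0.7538^2 = -0.953505
  k=2: (−1)^2·36.0000/(4)·0.6571^2·0.7538^4 = +1.254647
  k=3: (−1)^3·36.0000/(36)·0.6571^0·0.7538^6 = -0.183433
d^3_{0,0}(1.7076) = +0.080516 -0.953505 +1.254647 -0.183433 = +0.198225
|D^3_{0,0}|² = |d^3_{0,0}(β)|² = (+0.198225)² = 0.039293 (the z-rotation phases have unit modulus)

P=0.0393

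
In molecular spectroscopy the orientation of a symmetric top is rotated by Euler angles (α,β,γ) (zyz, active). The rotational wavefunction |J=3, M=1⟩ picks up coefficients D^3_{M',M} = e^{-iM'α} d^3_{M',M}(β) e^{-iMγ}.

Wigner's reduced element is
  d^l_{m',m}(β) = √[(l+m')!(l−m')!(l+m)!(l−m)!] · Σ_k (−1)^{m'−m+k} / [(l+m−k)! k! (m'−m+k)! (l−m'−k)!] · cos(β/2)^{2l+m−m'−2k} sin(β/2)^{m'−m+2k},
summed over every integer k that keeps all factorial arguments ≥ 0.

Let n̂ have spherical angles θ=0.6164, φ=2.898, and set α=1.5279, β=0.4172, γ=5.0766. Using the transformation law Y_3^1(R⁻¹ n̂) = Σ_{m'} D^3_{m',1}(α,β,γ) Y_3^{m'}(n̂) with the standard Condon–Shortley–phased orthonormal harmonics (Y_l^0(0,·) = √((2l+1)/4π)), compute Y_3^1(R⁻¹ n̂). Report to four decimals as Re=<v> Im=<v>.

Need the full column D^3_{m',1} for m'=−3..3 at α=1.5279, β=0.4172, γ=5.0766.
cos(β/2)=0.978322, sin(β/2)=0.207090
d^3_{-3,1}: single k=4 term ⇒ +0.006818;  D = +0.006006-0.003226i
d^3_{-2,1}: k∈[3..4] ⇒ +0.052596 -0.001178 = +0.051418;  D = -0.022365-0.046299i
d^3_{-1,1}: k∈[2..4] ⇒ +0.235721 -0.014083 +0.000079 = +0.221717;  D = -0.203596+0.087790i
d^3_{0,1}: k∈[1..3] ⇒ +0.642924 -0.086425 +0.001291 = +0.557790;  D = +0.198692+0.521202i
d^3_{1,1}: k∈[0..2] ⇒ +0.876779 -0.314295 +0.010562 = +0.573047;  D = +0.543719-0.180976i
d^3_{2,1}: k∈[0..1] ⇒ -0.586906 +0.052596 = -0.534310;  D = +0.146847+0.513734i
d^3_{3,1}: single k=0 term ⇒ +0.152157;  D = -0.147957+0.035506i
Y_3^{m'}(θ=0.6164,φ=2.898) and Σ D·Y over m':
  (+0.0060-0.0032i)·(-0.0600-0.0538i)  (-0.0224-0.0463i)·(+0.2463+0.1305i)  (-0.2036+0.0878i)·(-0.4223-0.1049i)  (+0.1987+0.5212i)·(+0.1002+0.0000i)  (+0.5437-0.1810i)·(+0.4223-0.1049i)  (+0.1468+0.5137i)·(+0.2463-0.1305i)  (-0.1480+0.0355i)·(+0.0600-0.0538i)
Y_3^1(R⁻¹ n̂) = +0.421919+0.006022i

Re=0.4219 Im=0.0060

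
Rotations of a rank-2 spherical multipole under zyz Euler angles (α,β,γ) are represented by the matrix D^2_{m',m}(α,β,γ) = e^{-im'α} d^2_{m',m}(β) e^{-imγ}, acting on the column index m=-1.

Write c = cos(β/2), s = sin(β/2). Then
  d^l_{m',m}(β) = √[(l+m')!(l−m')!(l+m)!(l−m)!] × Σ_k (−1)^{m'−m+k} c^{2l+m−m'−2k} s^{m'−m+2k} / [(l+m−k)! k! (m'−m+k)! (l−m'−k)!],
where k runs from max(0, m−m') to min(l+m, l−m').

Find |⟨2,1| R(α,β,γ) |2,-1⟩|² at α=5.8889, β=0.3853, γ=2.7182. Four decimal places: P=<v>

P=0.0109

Split into d^2_{1,-1}(β=0.3853) × two z-phases.
With c≡cos(β/2)=0.981500 and s≡sin(β/2)=0.191461, N=[6·1·1·6]^{1/2}=6.000000
The bounds max(0,m−m')=0 and min(l+m,l−m')=1 give 2 terms
  k=0: (−1)^2·6.0000/(2)·0.9815^2·0.1915^2 = +0.105940
  k=1: (−1)^3·6.0000/(6)·0.9815^0·0.1915^4 = -0.001344
d^2_{1,-1}(0.3853) = +0.105940 -0.001344 = +0.104596
|D^2_{1,-1}|² = |d^2_{1,-1}(β)|² = (+0.104596)² = 0.010940 (the z-rotation phases have unit modulus)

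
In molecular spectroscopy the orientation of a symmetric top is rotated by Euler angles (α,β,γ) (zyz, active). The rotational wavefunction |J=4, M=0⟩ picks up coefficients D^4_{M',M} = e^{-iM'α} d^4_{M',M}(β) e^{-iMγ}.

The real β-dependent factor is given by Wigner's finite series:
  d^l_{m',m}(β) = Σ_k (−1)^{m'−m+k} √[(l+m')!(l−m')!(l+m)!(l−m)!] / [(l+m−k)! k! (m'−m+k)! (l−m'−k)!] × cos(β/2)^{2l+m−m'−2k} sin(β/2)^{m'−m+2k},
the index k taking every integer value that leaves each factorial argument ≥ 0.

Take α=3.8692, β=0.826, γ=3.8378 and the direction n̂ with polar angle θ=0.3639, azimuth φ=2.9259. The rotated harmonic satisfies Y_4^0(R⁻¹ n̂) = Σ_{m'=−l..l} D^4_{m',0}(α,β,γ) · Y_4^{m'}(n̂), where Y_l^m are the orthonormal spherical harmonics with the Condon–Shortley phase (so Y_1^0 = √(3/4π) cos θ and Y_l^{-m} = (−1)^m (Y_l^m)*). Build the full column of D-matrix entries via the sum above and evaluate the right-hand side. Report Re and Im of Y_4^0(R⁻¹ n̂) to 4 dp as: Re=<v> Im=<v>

Re=-0.2277 Im=0.0000

Need the full column D^4_{m',0} for m'=−4..4 at α=3.8692, β=0.826, γ=3.8378.
cos(β/2)=0.915921, sin(β/2)=0.401359
d^4_{-4,0}: single k=4 term ⇒ +0.152796;  D = -0.148732+0.035007i
d^4_{-3,0}: k∈[3..4] ⇒ +0.493120 -0.094690 = +0.398430;  D = +0.228909-0.326109i
d^4_{-2,0}: k∈[2..4] ⇒ +0.902266 -0.462012 +0.033269 = +0.473523;  D = +0.054609+0.470363i
d^4_{-1,0}: k∈[1..4] ⇒ +0.970630 -1.118291 +0.214736 -0.006872 = +0.060203;  D = -0.044957-0.040040i
d^4_{0,0}: k∈[0..4] ⇒ +0.495295 -1.521716 +0.657455 -0.056109 +0.000673 = -0.424402;  D = -0.424402+0.000000i
d^4_{1,0}: k∈[0..3] ⇒ -0.970630 +1.118291 -0.214736 +0.006872 = -0.060203;  D = +0.044957-0.040040i
d^4_{2,0}: k∈[0..2] ⇒ +0.902266 -0.462012 +0.033269 = +0.473523;  D = +0.054609-0.470363i
d^4_{3,0}: k∈[0..1] ⇒ -0.493120 +0.094690 = -0.398430;  D = -0.228909-0.326109i
d^4_{4,0}: single k=0 term ⇒ +0.152796;  D = -0.148732-0.035007i
Y_4^{m'}(θ=0.3639,φ=2.9259) and Σ D·Y over m':
  (-0.1487+0.0350i)·(+0.0046+0.0054i)  (+0.2289-0.3261i)·(-0.0421-0.0318i)  (+0.0546+0.4704i)·(+0.1968+0.0906i)  (-0.0450-0.0400i)·(-0.4785-0.1048i)  (-0.4244+0.0000i)·(+0.3697+0.0000i)  (+0.0450-0.0400i)·(+0.4785-0.1048i)  (+0.0546-0.4704i)·(+0.1968-0.0906i)  (-0.2289-0.3261i)·(+0.0421-0.0318i)  (-0.1487-0.0350i)·(+0.0046-0.0054i)
Y_4^0(R⁻¹ n̂) = -0.227743+0.000000i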